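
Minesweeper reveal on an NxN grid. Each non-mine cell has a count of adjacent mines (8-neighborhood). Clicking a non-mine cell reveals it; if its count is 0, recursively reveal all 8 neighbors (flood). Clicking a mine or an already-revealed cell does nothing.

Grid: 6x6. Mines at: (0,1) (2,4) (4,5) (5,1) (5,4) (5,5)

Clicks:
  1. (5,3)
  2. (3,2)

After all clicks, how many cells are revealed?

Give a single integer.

Click 1 (5,3) count=1: revealed 1 new [(5,3)] -> total=1
Click 2 (3,2) count=0: revealed 16 new [(1,0) (1,1) (1,2) (1,3) (2,0) (2,1) (2,2) (2,3) (3,0) (3,1) (3,2) (3,3) (4,0) (4,1) (4,2) (4,3)] -> total=17

Answer: 17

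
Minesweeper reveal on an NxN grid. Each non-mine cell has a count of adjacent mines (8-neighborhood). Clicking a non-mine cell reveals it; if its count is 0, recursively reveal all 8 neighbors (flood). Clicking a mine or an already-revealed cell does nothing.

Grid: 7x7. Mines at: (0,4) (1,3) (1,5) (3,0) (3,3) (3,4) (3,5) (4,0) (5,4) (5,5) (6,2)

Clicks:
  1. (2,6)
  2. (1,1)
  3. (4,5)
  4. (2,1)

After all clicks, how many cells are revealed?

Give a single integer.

Answer: 11

Derivation:
Click 1 (2,6) count=2: revealed 1 new [(2,6)] -> total=1
Click 2 (1,1) count=0: revealed 9 new [(0,0) (0,1) (0,2) (1,0) (1,1) (1,2) (2,0) (2,1) (2,2)] -> total=10
Click 3 (4,5) count=4: revealed 1 new [(4,5)] -> total=11
Click 4 (2,1) count=1: revealed 0 new [(none)] -> total=11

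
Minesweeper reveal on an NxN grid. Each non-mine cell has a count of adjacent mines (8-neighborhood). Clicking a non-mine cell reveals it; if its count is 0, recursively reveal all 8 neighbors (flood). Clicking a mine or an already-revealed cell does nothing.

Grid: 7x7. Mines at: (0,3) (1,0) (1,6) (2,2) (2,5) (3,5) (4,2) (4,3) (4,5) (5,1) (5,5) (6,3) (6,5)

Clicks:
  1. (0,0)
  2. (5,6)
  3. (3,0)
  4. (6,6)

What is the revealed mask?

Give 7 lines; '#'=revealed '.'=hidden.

Click 1 (0,0) count=1: revealed 1 new [(0,0)] -> total=1
Click 2 (5,6) count=3: revealed 1 new [(5,6)] -> total=2
Click 3 (3,0) count=0: revealed 6 new [(2,0) (2,1) (3,0) (3,1) (4,0) (4,1)] -> total=8
Click 4 (6,6) count=2: revealed 1 new [(6,6)] -> total=9

Answer: #......
.......
##.....
##.....
##.....
......#
......#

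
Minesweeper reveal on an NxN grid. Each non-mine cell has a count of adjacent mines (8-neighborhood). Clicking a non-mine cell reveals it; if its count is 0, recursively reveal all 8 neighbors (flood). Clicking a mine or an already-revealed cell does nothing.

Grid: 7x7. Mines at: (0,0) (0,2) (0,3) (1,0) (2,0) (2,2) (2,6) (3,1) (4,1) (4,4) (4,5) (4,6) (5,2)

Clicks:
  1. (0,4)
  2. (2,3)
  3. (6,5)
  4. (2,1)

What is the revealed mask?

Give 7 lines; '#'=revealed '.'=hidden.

Answer: ....#..
.......
.#.#...
.......
.......
...####
...####

Derivation:
Click 1 (0,4) count=1: revealed 1 new [(0,4)] -> total=1
Click 2 (2,3) count=1: revealed 1 new [(2,3)] -> total=2
Click 3 (6,5) count=0: revealed 8 new [(5,3) (5,4) (5,5) (5,6) (6,3) (6,4) (6,5) (6,6)] -> total=10
Click 4 (2,1) count=4: revealed 1 new [(2,1)] -> total=11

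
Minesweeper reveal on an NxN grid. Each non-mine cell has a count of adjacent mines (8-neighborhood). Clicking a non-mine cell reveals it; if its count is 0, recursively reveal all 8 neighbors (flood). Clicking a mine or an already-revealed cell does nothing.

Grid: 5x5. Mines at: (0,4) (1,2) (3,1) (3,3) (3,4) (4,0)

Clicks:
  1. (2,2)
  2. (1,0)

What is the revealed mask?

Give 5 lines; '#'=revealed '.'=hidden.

Click 1 (2,2) count=3: revealed 1 new [(2,2)] -> total=1
Click 2 (1,0) count=0: revealed 6 new [(0,0) (0,1) (1,0) (1,1) (2,0) (2,1)] -> total=7

Answer: ##...
##...
###..
.....
.....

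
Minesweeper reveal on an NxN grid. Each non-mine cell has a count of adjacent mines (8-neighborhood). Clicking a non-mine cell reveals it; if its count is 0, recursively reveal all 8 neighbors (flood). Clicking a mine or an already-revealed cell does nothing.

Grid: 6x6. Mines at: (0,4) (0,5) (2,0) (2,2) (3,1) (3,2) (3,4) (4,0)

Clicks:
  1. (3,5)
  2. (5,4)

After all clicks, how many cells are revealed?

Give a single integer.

Answer: 11

Derivation:
Click 1 (3,5) count=1: revealed 1 new [(3,5)] -> total=1
Click 2 (5,4) count=0: revealed 10 new [(4,1) (4,2) (4,3) (4,4) (4,5) (5,1) (5,2) (5,3) (5,4) (5,5)] -> total=11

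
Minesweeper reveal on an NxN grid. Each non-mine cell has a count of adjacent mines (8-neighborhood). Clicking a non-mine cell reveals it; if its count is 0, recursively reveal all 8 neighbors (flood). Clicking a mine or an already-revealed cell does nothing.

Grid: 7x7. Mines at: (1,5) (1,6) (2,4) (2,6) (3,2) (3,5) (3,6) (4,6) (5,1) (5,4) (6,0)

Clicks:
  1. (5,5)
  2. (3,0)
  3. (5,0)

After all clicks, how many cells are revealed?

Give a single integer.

Answer: 20

Derivation:
Click 1 (5,5) count=2: revealed 1 new [(5,5)] -> total=1
Click 2 (3,0) count=0: revealed 18 new [(0,0) (0,1) (0,2) (0,3) (0,4) (1,0) (1,1) (1,2) (1,3) (1,4) (2,0) (2,1) (2,2) (2,3) (3,0) (3,1) (4,0) (4,1)] -> total=19
Click 3 (5,0) count=2: revealed 1 new [(5,0)] -> total=20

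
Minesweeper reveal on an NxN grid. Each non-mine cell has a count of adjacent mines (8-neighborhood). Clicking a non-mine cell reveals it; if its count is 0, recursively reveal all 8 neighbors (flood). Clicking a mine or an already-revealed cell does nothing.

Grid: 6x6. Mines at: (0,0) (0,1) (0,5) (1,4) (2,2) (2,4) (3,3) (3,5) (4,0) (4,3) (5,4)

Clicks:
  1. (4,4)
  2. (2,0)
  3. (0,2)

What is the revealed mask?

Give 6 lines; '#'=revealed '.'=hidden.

Answer: ..#...
##....
##....
##....
....#.
......

Derivation:
Click 1 (4,4) count=4: revealed 1 new [(4,4)] -> total=1
Click 2 (2,0) count=0: revealed 6 new [(1,0) (1,1) (2,0) (2,1) (3,0) (3,1)] -> total=7
Click 3 (0,2) count=1: revealed 1 new [(0,2)] -> total=8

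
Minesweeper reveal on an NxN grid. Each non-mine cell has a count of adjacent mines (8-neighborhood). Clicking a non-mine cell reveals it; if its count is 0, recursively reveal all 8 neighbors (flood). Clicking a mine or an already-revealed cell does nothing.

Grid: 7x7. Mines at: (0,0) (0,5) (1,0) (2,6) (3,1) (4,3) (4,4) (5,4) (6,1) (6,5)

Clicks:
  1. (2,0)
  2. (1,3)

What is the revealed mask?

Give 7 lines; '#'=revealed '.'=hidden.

Click 1 (2,0) count=2: revealed 1 new [(2,0)] -> total=1
Click 2 (1,3) count=0: revealed 18 new [(0,1) (0,2) (0,3) (0,4) (1,1) (1,2) (1,3) (1,4) (1,5) (2,1) (2,2) (2,3) (2,4) (2,5) (3,2) (3,3) (3,4) (3,5)] -> total=19

Answer: .####..
.#####.
######.
..####.
.......
.......
.......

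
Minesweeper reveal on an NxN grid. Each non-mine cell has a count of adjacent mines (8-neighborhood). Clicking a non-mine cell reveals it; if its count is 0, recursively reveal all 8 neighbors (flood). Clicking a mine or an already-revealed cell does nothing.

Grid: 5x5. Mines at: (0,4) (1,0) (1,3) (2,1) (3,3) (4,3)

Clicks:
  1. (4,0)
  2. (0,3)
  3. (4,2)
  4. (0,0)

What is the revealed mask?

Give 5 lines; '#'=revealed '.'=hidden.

Click 1 (4,0) count=0: revealed 6 new [(3,0) (3,1) (3,2) (4,0) (4,1) (4,2)] -> total=6
Click 2 (0,3) count=2: revealed 1 new [(0,3)] -> total=7
Click 3 (4,2) count=2: revealed 0 new [(none)] -> total=7
Click 4 (0,0) count=1: revealed 1 new [(0,0)] -> total=8

Answer: #..#.
.....
.....
###..
###..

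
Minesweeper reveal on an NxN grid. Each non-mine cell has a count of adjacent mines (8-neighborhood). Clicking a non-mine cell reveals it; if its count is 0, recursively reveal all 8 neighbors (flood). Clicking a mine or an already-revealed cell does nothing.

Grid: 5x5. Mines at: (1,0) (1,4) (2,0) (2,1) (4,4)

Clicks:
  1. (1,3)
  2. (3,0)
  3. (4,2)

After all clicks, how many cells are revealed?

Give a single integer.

Answer: 9

Derivation:
Click 1 (1,3) count=1: revealed 1 new [(1,3)] -> total=1
Click 2 (3,0) count=2: revealed 1 new [(3,0)] -> total=2
Click 3 (4,2) count=0: revealed 7 new [(3,1) (3,2) (3,3) (4,0) (4,1) (4,2) (4,3)] -> total=9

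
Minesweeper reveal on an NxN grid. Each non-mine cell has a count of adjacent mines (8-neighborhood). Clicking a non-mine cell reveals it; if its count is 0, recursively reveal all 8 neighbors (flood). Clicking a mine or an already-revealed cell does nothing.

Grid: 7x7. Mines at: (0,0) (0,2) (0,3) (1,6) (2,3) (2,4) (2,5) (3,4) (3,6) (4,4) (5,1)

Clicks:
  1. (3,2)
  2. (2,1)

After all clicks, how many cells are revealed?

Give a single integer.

Answer: 12

Derivation:
Click 1 (3,2) count=1: revealed 1 new [(3,2)] -> total=1
Click 2 (2,1) count=0: revealed 11 new [(1,0) (1,1) (1,2) (2,0) (2,1) (2,2) (3,0) (3,1) (4,0) (4,1) (4,2)] -> total=12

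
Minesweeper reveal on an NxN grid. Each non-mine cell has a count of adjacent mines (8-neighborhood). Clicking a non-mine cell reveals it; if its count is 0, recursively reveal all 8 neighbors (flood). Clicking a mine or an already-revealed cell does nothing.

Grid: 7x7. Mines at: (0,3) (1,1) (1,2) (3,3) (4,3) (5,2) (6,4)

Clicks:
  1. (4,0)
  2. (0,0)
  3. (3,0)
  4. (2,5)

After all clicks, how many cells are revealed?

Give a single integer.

Click 1 (4,0) count=0: revealed 13 new [(2,0) (2,1) (2,2) (3,0) (3,1) (3,2) (4,0) (4,1) (4,2) (5,0) (5,1) (6,0) (6,1)] -> total=13
Click 2 (0,0) count=1: revealed 1 new [(0,0)] -> total=14
Click 3 (3,0) count=0: revealed 0 new [(none)] -> total=14
Click 4 (2,5) count=0: revealed 20 new [(0,4) (0,5) (0,6) (1,4) (1,5) (1,6) (2,4) (2,5) (2,6) (3,4) (3,5) (3,6) (4,4) (4,5) (4,6) (5,4) (5,5) (5,6) (6,5) (6,6)] -> total=34

Answer: 34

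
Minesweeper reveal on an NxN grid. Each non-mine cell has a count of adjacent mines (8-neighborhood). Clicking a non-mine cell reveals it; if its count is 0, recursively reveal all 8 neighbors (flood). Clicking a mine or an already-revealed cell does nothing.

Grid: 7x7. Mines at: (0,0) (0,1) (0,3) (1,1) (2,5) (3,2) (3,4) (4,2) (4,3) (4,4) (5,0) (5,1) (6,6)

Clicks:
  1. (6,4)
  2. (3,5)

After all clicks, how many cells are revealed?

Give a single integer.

Click 1 (6,4) count=0: revealed 8 new [(5,2) (5,3) (5,4) (5,5) (6,2) (6,3) (6,4) (6,5)] -> total=8
Click 2 (3,5) count=3: revealed 1 new [(3,5)] -> total=9

Answer: 9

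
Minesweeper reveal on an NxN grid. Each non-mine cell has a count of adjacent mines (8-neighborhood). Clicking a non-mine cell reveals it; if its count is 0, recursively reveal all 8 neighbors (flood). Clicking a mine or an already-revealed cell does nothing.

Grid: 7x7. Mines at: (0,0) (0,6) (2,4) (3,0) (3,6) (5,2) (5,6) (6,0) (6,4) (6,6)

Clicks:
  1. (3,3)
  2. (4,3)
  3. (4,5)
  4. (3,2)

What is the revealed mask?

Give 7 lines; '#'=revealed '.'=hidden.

Answer: .#####.
.#####.
.###...
.###...
.###.#.
.......
.......

Derivation:
Click 1 (3,3) count=1: revealed 1 new [(3,3)] -> total=1
Click 2 (4,3) count=1: revealed 1 new [(4,3)] -> total=2
Click 3 (4,5) count=2: revealed 1 new [(4,5)] -> total=3
Click 4 (3,2) count=0: revealed 17 new [(0,1) (0,2) (0,3) (0,4) (0,5) (1,1) (1,2) (1,3) (1,4) (1,5) (2,1) (2,2) (2,3) (3,1) (3,2) (4,1) (4,2)] -> total=20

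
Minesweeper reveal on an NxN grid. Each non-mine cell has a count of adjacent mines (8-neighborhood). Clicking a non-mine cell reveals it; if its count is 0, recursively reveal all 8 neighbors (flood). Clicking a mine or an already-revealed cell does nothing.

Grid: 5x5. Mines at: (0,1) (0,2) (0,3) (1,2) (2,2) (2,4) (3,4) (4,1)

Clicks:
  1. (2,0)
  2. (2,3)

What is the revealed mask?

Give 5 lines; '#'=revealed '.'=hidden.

Answer: .....
##...
##.#.
##...
.....

Derivation:
Click 1 (2,0) count=0: revealed 6 new [(1,0) (1,1) (2,0) (2,1) (3,0) (3,1)] -> total=6
Click 2 (2,3) count=4: revealed 1 new [(2,3)] -> total=7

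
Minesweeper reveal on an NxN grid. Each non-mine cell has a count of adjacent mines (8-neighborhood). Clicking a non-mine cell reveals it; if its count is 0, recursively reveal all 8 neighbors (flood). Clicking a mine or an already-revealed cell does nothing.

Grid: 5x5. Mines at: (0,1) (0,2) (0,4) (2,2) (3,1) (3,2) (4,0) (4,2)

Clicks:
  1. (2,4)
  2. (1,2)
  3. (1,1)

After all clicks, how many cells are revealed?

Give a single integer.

Click 1 (2,4) count=0: revealed 8 new [(1,3) (1,4) (2,3) (2,4) (3,3) (3,4) (4,3) (4,4)] -> total=8
Click 2 (1,2) count=3: revealed 1 new [(1,2)] -> total=9
Click 3 (1,1) count=3: revealed 1 new [(1,1)] -> total=10

Answer: 10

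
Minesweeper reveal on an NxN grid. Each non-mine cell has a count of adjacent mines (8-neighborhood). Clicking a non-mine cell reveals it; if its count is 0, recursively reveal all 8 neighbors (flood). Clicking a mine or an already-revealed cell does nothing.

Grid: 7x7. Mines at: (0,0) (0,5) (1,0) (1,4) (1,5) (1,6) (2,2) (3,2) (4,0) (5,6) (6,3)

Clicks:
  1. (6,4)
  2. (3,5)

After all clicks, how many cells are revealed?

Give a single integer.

Click 1 (6,4) count=1: revealed 1 new [(6,4)] -> total=1
Click 2 (3,5) count=0: revealed 15 new [(2,3) (2,4) (2,5) (2,6) (3,3) (3,4) (3,5) (3,6) (4,3) (4,4) (4,5) (4,6) (5,3) (5,4) (5,5)] -> total=16

Answer: 16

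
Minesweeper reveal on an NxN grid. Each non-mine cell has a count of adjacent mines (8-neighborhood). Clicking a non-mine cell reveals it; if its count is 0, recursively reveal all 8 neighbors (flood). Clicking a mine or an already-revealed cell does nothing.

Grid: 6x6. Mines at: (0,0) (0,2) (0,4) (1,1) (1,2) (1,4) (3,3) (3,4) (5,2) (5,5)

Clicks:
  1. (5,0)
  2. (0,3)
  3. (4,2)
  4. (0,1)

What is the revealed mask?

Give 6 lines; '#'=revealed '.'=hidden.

Answer: .#.#..
......
###...
###...
###...
##....

Derivation:
Click 1 (5,0) count=0: revealed 11 new [(2,0) (2,1) (2,2) (3,0) (3,1) (3,2) (4,0) (4,1) (4,2) (5,0) (5,1)] -> total=11
Click 2 (0,3) count=4: revealed 1 new [(0,3)] -> total=12
Click 3 (4,2) count=2: revealed 0 new [(none)] -> total=12
Click 4 (0,1) count=4: revealed 1 new [(0,1)] -> total=13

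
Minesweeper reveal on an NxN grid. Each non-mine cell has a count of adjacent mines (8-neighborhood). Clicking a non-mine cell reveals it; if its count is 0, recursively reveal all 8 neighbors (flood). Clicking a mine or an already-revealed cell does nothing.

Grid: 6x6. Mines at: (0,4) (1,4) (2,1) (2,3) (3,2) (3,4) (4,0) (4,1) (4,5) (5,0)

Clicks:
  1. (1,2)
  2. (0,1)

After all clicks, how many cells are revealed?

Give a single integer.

Answer: 8

Derivation:
Click 1 (1,2) count=2: revealed 1 new [(1,2)] -> total=1
Click 2 (0,1) count=0: revealed 7 new [(0,0) (0,1) (0,2) (0,3) (1,0) (1,1) (1,3)] -> total=8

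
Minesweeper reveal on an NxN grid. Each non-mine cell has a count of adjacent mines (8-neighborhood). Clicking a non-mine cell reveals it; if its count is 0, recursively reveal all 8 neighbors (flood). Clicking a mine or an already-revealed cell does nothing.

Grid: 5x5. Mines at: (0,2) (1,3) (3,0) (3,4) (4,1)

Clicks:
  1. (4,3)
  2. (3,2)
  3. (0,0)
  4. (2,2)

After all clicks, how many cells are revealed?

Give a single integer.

Answer: 9

Derivation:
Click 1 (4,3) count=1: revealed 1 new [(4,3)] -> total=1
Click 2 (3,2) count=1: revealed 1 new [(3,2)] -> total=2
Click 3 (0,0) count=0: revealed 6 new [(0,0) (0,1) (1,0) (1,1) (2,0) (2,1)] -> total=8
Click 4 (2,2) count=1: revealed 1 new [(2,2)] -> total=9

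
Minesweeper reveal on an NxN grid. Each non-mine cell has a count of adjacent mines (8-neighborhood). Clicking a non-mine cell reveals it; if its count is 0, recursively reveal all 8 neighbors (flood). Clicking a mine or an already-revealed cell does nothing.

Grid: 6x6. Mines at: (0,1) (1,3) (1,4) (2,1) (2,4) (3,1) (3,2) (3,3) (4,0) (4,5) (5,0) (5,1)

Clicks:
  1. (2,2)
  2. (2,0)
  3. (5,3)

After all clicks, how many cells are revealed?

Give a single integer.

Answer: 8

Derivation:
Click 1 (2,2) count=5: revealed 1 new [(2,2)] -> total=1
Click 2 (2,0) count=2: revealed 1 new [(2,0)] -> total=2
Click 3 (5,3) count=0: revealed 6 new [(4,2) (4,3) (4,4) (5,2) (5,3) (5,4)] -> total=8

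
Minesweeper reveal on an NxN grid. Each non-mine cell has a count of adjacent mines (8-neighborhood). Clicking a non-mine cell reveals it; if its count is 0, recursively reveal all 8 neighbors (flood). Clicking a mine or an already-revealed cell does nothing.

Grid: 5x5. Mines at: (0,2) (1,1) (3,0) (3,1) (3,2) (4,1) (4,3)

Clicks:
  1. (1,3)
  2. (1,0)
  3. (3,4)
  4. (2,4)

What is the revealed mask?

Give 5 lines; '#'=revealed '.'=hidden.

Click 1 (1,3) count=1: revealed 1 new [(1,3)] -> total=1
Click 2 (1,0) count=1: revealed 1 new [(1,0)] -> total=2
Click 3 (3,4) count=1: revealed 1 new [(3,4)] -> total=3
Click 4 (2,4) count=0: revealed 6 new [(0,3) (0,4) (1,4) (2,3) (2,4) (3,3)] -> total=9

Answer: ...##
#..##
...##
...##
.....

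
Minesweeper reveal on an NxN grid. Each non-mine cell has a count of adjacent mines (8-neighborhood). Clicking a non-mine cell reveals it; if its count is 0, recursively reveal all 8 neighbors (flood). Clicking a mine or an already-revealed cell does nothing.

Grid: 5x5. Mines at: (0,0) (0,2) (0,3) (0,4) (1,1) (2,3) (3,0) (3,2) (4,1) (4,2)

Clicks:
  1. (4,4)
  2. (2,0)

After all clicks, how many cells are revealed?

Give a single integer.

Answer: 5

Derivation:
Click 1 (4,4) count=0: revealed 4 new [(3,3) (3,4) (4,3) (4,4)] -> total=4
Click 2 (2,0) count=2: revealed 1 new [(2,0)] -> total=5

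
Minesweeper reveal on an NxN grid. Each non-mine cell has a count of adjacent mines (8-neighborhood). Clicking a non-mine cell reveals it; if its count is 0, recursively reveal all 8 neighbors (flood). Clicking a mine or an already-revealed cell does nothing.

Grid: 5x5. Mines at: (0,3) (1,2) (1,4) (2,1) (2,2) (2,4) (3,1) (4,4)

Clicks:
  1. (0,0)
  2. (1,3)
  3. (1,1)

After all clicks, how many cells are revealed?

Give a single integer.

Click 1 (0,0) count=0: revealed 4 new [(0,0) (0,1) (1,0) (1,1)] -> total=4
Click 2 (1,3) count=5: revealed 1 new [(1,3)] -> total=5
Click 3 (1,1) count=3: revealed 0 new [(none)] -> total=5

Answer: 5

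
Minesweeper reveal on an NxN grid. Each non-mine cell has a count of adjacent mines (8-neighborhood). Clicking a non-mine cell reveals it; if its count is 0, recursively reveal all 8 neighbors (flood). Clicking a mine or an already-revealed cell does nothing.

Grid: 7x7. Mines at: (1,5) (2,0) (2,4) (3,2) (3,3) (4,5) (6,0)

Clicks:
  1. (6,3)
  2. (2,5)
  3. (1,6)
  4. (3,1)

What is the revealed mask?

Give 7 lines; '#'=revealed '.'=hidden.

Click 1 (6,3) count=0: revealed 16 new [(4,1) (4,2) (4,3) (4,4) (5,1) (5,2) (5,3) (5,4) (5,5) (5,6) (6,1) (6,2) (6,3) (6,4) (6,5) (6,6)] -> total=16
Click 2 (2,5) count=2: revealed 1 new [(2,5)] -> total=17
Click 3 (1,6) count=1: revealed 1 new [(1,6)] -> total=18
Click 4 (3,1) count=2: revealed 1 new [(3,1)] -> total=19

Answer: .......
......#
.....#.
.#.....
.####..
.######
.######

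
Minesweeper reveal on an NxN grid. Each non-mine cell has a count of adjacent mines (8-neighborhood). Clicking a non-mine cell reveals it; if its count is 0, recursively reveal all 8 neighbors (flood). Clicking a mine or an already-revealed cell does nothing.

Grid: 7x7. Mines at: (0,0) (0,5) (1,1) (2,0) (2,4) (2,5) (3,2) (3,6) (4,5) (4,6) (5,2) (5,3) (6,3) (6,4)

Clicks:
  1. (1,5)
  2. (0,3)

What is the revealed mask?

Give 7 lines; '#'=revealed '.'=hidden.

Answer: ..###..
..####.
.......
.......
.......
.......
.......

Derivation:
Click 1 (1,5) count=3: revealed 1 new [(1,5)] -> total=1
Click 2 (0,3) count=0: revealed 6 new [(0,2) (0,3) (0,4) (1,2) (1,3) (1,4)] -> total=7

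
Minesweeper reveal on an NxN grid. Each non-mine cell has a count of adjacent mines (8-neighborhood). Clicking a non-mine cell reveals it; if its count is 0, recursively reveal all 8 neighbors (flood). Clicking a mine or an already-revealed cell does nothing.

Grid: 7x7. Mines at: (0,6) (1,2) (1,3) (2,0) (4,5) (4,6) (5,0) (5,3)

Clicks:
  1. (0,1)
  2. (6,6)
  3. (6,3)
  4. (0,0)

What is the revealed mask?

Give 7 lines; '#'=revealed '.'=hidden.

Answer: ##.....
##.....
.......
.......
.......
....###
...####

Derivation:
Click 1 (0,1) count=1: revealed 1 new [(0,1)] -> total=1
Click 2 (6,6) count=0: revealed 6 new [(5,4) (5,5) (5,6) (6,4) (6,5) (6,6)] -> total=7
Click 3 (6,3) count=1: revealed 1 new [(6,3)] -> total=8
Click 4 (0,0) count=0: revealed 3 new [(0,0) (1,0) (1,1)] -> total=11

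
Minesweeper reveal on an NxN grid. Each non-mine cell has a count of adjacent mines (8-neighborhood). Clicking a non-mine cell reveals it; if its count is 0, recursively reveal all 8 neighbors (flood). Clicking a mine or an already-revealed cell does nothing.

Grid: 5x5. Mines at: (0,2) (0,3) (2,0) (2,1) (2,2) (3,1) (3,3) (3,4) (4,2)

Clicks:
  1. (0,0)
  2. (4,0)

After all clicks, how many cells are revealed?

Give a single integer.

Click 1 (0,0) count=0: revealed 4 new [(0,0) (0,1) (1,0) (1,1)] -> total=4
Click 2 (4,0) count=1: revealed 1 new [(4,0)] -> total=5

Answer: 5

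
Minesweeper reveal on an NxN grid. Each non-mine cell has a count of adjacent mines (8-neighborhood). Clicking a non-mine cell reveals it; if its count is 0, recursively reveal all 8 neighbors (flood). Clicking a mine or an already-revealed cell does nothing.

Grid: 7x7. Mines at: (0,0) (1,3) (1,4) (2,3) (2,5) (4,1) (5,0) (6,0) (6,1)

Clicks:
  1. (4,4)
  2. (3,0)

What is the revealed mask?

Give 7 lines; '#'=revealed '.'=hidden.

Answer: .......
.......
.......
#.#####
..#####
..#####
..#####

Derivation:
Click 1 (4,4) count=0: revealed 20 new [(3,2) (3,3) (3,4) (3,5) (3,6) (4,2) (4,3) (4,4) (4,5) (4,6) (5,2) (5,3) (5,4) (5,5) (5,6) (6,2) (6,3) (6,4) (6,5) (6,6)] -> total=20
Click 2 (3,0) count=1: revealed 1 new [(3,0)] -> total=21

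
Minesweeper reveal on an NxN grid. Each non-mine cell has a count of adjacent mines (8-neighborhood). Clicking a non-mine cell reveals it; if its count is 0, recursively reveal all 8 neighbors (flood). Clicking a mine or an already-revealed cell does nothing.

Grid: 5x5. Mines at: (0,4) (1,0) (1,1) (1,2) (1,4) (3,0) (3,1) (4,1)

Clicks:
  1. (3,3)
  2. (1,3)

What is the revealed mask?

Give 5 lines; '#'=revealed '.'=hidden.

Click 1 (3,3) count=0: revealed 9 new [(2,2) (2,3) (2,4) (3,2) (3,3) (3,4) (4,2) (4,3) (4,4)] -> total=9
Click 2 (1,3) count=3: revealed 1 new [(1,3)] -> total=10

Answer: .....
...#.
..###
..###
..###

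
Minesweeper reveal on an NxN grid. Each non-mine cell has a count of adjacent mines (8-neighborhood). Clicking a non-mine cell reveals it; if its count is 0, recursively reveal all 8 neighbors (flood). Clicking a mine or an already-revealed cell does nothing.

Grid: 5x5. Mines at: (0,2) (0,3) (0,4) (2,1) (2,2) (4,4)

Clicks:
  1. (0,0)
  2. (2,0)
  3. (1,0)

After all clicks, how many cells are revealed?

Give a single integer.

Answer: 5

Derivation:
Click 1 (0,0) count=0: revealed 4 new [(0,0) (0,1) (1,0) (1,1)] -> total=4
Click 2 (2,0) count=1: revealed 1 new [(2,0)] -> total=5
Click 3 (1,0) count=1: revealed 0 new [(none)] -> total=5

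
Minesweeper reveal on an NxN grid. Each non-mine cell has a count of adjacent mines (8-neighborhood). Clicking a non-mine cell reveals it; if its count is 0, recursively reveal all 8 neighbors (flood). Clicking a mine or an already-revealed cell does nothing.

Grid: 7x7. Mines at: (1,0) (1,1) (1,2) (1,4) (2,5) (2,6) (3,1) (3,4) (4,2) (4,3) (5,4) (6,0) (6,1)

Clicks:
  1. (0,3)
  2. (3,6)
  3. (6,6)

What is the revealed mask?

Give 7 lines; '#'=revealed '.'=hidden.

Click 1 (0,3) count=2: revealed 1 new [(0,3)] -> total=1
Click 2 (3,6) count=2: revealed 1 new [(3,6)] -> total=2
Click 3 (6,6) count=0: revealed 7 new [(3,5) (4,5) (4,6) (5,5) (5,6) (6,5) (6,6)] -> total=9

Answer: ...#...
.......
.......
.....##
.....##
.....##
.....##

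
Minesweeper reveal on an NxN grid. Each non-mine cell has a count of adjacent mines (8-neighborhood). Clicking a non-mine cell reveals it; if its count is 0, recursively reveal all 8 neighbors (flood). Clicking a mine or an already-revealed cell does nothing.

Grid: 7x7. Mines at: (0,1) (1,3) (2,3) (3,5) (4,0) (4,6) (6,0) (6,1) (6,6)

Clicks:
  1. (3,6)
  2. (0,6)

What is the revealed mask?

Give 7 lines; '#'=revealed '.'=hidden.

Answer: ....###
....###
....###
......#
.......
.......
.......

Derivation:
Click 1 (3,6) count=2: revealed 1 new [(3,6)] -> total=1
Click 2 (0,6) count=0: revealed 9 new [(0,4) (0,5) (0,6) (1,4) (1,5) (1,6) (2,4) (2,5) (2,6)] -> total=10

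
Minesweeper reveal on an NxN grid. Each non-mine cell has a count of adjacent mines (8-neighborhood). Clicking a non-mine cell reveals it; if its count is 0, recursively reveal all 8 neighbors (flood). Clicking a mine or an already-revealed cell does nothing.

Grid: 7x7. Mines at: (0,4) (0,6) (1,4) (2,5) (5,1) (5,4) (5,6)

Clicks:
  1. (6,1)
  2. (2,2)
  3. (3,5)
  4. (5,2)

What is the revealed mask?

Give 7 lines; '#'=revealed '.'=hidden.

Click 1 (6,1) count=1: revealed 1 new [(6,1)] -> total=1
Click 2 (2,2) count=0: revealed 23 new [(0,0) (0,1) (0,2) (0,3) (1,0) (1,1) (1,2) (1,3) (2,0) (2,1) (2,2) (2,3) (2,4) (3,0) (3,1) (3,2) (3,3) (3,4) (4,0) (4,1) (4,2) (4,3) (4,4)] -> total=24
Click 3 (3,5) count=1: revealed 1 new [(3,5)] -> total=25
Click 4 (5,2) count=1: revealed 1 new [(5,2)] -> total=26

Answer: ####...
####...
#####..
######.
#####..
..#....
.#.....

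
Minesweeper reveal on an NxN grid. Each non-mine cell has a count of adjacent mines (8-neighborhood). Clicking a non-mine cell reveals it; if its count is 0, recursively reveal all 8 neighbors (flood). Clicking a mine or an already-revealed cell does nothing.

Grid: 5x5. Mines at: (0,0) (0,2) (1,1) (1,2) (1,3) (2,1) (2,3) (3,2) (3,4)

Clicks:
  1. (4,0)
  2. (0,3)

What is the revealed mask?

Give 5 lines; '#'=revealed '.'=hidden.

Click 1 (4,0) count=0: revealed 4 new [(3,0) (3,1) (4,0) (4,1)] -> total=4
Click 2 (0,3) count=3: revealed 1 new [(0,3)] -> total=5

Answer: ...#.
.....
.....
##...
##...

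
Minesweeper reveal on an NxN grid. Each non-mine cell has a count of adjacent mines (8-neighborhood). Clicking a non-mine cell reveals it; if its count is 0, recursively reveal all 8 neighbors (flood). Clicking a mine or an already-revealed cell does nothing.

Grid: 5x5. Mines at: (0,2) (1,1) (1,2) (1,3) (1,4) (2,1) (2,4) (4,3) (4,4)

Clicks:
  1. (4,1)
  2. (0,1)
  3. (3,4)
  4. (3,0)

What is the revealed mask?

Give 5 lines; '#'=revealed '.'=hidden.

Click 1 (4,1) count=0: revealed 6 new [(3,0) (3,1) (3,2) (4,0) (4,1) (4,2)] -> total=6
Click 2 (0,1) count=3: revealed 1 new [(0,1)] -> total=7
Click 3 (3,4) count=3: revealed 1 new [(3,4)] -> total=8
Click 4 (3,0) count=1: revealed 0 new [(none)] -> total=8

Answer: .#...
.....
.....
###.#
###..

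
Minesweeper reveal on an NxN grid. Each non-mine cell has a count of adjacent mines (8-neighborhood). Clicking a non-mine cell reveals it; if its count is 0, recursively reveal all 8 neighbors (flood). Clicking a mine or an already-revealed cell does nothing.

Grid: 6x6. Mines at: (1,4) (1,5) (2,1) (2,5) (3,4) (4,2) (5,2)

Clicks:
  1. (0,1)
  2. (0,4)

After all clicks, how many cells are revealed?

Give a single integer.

Answer: 9

Derivation:
Click 1 (0,1) count=0: revealed 8 new [(0,0) (0,1) (0,2) (0,3) (1,0) (1,1) (1,2) (1,3)] -> total=8
Click 2 (0,4) count=2: revealed 1 new [(0,4)] -> total=9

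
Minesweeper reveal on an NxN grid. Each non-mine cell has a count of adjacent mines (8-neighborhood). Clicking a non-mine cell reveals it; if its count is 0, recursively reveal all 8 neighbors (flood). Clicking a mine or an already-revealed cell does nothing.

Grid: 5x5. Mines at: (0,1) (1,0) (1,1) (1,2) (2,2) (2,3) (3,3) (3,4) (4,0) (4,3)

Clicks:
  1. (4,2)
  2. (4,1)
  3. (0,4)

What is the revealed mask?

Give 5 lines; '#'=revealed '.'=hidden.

Answer: ...##
...##
.....
.....
.##..

Derivation:
Click 1 (4,2) count=2: revealed 1 new [(4,2)] -> total=1
Click 2 (4,1) count=1: revealed 1 new [(4,1)] -> total=2
Click 3 (0,4) count=0: revealed 4 new [(0,3) (0,4) (1,3) (1,4)] -> total=6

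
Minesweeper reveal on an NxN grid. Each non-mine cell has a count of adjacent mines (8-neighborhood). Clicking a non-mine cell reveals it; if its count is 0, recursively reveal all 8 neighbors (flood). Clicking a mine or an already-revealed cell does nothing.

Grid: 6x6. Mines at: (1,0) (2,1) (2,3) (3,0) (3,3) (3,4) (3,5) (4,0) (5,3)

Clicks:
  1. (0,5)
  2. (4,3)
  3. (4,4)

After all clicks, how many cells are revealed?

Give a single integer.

Answer: 14

Derivation:
Click 1 (0,5) count=0: revealed 12 new [(0,1) (0,2) (0,3) (0,4) (0,5) (1,1) (1,2) (1,3) (1,4) (1,5) (2,4) (2,5)] -> total=12
Click 2 (4,3) count=3: revealed 1 new [(4,3)] -> total=13
Click 3 (4,4) count=4: revealed 1 new [(4,4)] -> total=14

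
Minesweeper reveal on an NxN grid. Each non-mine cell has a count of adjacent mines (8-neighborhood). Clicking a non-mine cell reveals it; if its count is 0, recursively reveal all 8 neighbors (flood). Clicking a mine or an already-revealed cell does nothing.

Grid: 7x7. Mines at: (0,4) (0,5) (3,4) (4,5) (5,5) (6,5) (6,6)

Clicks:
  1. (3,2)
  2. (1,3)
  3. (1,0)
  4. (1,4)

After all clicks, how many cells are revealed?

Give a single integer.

Answer: 32

Derivation:
Click 1 (3,2) count=0: revealed 31 new [(0,0) (0,1) (0,2) (0,3) (1,0) (1,1) (1,2) (1,3) (2,0) (2,1) (2,2) (2,3) (3,0) (3,1) (3,2) (3,3) (4,0) (4,1) (4,2) (4,3) (4,4) (5,0) (5,1) (5,2) (5,3) (5,4) (6,0) (6,1) (6,2) (6,3) (6,4)] -> total=31
Click 2 (1,3) count=1: revealed 0 new [(none)] -> total=31
Click 3 (1,0) count=0: revealed 0 new [(none)] -> total=31
Click 4 (1,4) count=2: revealed 1 new [(1,4)] -> total=32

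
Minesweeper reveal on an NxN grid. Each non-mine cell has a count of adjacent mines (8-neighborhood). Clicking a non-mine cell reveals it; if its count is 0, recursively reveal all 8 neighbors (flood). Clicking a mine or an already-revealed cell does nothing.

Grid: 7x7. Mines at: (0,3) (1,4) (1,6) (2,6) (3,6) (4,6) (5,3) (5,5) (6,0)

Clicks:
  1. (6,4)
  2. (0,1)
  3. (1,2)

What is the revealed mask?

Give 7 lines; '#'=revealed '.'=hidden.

Answer: ###....
####...
######.
######.
######.
###....
....#..

Derivation:
Click 1 (6,4) count=2: revealed 1 new [(6,4)] -> total=1
Click 2 (0,1) count=0: revealed 28 new [(0,0) (0,1) (0,2) (1,0) (1,1) (1,2) (1,3) (2,0) (2,1) (2,2) (2,3) (2,4) (2,5) (3,0) (3,1) (3,2) (3,3) (3,4) (3,5) (4,0) (4,1) (4,2) (4,3) (4,4) (4,5) (5,0) (5,1) (5,2)] -> total=29
Click 3 (1,2) count=1: revealed 0 new [(none)] -> total=29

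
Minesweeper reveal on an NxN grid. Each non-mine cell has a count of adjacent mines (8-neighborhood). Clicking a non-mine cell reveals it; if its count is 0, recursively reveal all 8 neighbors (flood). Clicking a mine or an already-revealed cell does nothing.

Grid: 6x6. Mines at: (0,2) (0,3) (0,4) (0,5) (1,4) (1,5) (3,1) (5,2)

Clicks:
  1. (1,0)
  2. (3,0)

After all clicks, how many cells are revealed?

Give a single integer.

Answer: 7

Derivation:
Click 1 (1,0) count=0: revealed 6 new [(0,0) (0,1) (1,0) (1,1) (2,0) (2,1)] -> total=6
Click 2 (3,0) count=1: revealed 1 new [(3,0)] -> total=7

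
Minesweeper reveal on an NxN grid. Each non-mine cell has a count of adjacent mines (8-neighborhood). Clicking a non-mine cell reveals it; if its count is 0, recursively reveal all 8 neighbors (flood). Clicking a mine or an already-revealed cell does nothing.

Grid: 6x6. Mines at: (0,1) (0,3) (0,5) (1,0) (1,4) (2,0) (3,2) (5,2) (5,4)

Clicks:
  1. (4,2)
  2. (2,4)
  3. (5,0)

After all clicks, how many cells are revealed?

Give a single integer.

Answer: 8

Derivation:
Click 1 (4,2) count=2: revealed 1 new [(4,2)] -> total=1
Click 2 (2,4) count=1: revealed 1 new [(2,4)] -> total=2
Click 3 (5,0) count=0: revealed 6 new [(3,0) (3,1) (4,0) (4,1) (5,0) (5,1)] -> total=8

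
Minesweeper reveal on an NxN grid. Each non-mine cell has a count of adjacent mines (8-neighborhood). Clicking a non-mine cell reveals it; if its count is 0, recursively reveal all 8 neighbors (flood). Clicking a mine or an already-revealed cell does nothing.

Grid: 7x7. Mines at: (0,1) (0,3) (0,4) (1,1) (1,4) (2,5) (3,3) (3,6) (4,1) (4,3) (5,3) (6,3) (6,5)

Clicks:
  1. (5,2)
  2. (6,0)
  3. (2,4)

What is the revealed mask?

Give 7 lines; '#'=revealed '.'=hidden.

Click 1 (5,2) count=4: revealed 1 new [(5,2)] -> total=1
Click 2 (6,0) count=0: revealed 5 new [(5,0) (5,1) (6,0) (6,1) (6,2)] -> total=6
Click 3 (2,4) count=3: revealed 1 new [(2,4)] -> total=7

Answer: .......
.......
....#..
.......
.......
###....
###....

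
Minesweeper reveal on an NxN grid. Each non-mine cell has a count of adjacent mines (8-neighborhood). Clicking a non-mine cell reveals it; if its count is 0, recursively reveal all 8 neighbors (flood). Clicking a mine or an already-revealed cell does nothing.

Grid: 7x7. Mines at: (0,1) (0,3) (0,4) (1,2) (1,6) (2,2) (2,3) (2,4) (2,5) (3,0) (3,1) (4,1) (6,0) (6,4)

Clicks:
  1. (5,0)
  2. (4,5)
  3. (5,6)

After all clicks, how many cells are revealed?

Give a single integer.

Click 1 (5,0) count=2: revealed 1 new [(5,0)] -> total=1
Click 2 (4,5) count=0: revealed 17 new [(3,2) (3,3) (3,4) (3,5) (3,6) (4,2) (4,3) (4,4) (4,5) (4,6) (5,2) (5,3) (5,4) (5,5) (5,6) (6,5) (6,6)] -> total=18
Click 3 (5,6) count=0: revealed 0 new [(none)] -> total=18

Answer: 18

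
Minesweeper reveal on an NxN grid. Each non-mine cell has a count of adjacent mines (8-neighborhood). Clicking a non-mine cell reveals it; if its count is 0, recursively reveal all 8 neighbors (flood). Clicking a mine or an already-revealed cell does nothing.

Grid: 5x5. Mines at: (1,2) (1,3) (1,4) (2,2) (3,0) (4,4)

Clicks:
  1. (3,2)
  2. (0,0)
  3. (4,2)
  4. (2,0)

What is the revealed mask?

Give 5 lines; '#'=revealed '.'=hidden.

Click 1 (3,2) count=1: revealed 1 new [(3,2)] -> total=1
Click 2 (0,0) count=0: revealed 6 new [(0,0) (0,1) (1,0) (1,1) (2,0) (2,1)] -> total=7
Click 3 (4,2) count=0: revealed 5 new [(3,1) (3,3) (4,1) (4,2) (4,3)] -> total=12
Click 4 (2,0) count=1: revealed 0 new [(none)] -> total=12

Answer: ##...
##...
##...
.###.
.###.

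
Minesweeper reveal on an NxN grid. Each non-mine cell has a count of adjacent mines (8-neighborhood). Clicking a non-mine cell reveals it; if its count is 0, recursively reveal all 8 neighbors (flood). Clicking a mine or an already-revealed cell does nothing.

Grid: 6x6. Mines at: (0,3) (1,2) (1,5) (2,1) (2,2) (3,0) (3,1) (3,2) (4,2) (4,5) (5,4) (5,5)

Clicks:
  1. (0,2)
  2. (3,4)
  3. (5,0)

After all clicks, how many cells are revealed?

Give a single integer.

Answer: 6

Derivation:
Click 1 (0,2) count=2: revealed 1 new [(0,2)] -> total=1
Click 2 (3,4) count=1: revealed 1 new [(3,4)] -> total=2
Click 3 (5,0) count=0: revealed 4 new [(4,0) (4,1) (5,0) (5,1)] -> total=6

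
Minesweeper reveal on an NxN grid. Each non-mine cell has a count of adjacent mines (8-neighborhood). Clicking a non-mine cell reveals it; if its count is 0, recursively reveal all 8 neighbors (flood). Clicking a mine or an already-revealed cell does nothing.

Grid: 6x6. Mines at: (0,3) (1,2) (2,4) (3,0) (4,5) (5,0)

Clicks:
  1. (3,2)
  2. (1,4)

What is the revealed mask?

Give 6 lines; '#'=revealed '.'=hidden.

Click 1 (3,2) count=0: revealed 15 new [(2,1) (2,2) (2,3) (3,1) (3,2) (3,3) (3,4) (4,1) (4,2) (4,3) (4,4) (5,1) (5,2) (5,3) (5,4)] -> total=15
Click 2 (1,4) count=2: revealed 1 new [(1,4)] -> total=16

Answer: ......
....#.
.###..
.####.
.####.
.####.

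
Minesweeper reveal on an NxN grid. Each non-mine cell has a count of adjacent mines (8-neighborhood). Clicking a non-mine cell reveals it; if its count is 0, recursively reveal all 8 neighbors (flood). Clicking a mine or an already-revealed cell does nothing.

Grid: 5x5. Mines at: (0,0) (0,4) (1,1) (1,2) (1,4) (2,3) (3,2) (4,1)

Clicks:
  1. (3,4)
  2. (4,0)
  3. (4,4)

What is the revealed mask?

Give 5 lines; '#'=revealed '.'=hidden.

Answer: .....
.....
.....
...##
#..##

Derivation:
Click 1 (3,4) count=1: revealed 1 new [(3,4)] -> total=1
Click 2 (4,0) count=1: revealed 1 new [(4,0)] -> total=2
Click 3 (4,4) count=0: revealed 3 new [(3,3) (4,3) (4,4)] -> total=5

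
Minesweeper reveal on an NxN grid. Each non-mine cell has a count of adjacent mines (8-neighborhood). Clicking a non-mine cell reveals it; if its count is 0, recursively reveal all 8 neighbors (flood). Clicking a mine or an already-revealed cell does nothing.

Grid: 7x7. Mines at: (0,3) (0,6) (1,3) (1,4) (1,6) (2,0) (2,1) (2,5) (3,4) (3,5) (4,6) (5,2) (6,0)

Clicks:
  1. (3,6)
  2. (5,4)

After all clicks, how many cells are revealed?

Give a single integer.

Answer: 12

Derivation:
Click 1 (3,6) count=3: revealed 1 new [(3,6)] -> total=1
Click 2 (5,4) count=0: revealed 11 new [(4,3) (4,4) (4,5) (5,3) (5,4) (5,5) (5,6) (6,3) (6,4) (6,5) (6,6)] -> total=12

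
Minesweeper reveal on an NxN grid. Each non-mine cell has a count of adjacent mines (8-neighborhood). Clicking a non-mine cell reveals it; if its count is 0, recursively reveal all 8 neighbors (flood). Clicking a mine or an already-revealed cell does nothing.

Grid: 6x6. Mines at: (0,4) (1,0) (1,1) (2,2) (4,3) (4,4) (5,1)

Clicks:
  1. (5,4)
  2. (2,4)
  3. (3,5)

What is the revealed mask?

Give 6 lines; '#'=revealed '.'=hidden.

Click 1 (5,4) count=2: revealed 1 new [(5,4)] -> total=1
Click 2 (2,4) count=0: revealed 9 new [(1,3) (1,4) (1,5) (2,3) (2,4) (2,5) (3,3) (3,4) (3,5)] -> total=10
Click 3 (3,5) count=1: revealed 0 new [(none)] -> total=10

Answer: ......
...###
...###
...###
......
....#.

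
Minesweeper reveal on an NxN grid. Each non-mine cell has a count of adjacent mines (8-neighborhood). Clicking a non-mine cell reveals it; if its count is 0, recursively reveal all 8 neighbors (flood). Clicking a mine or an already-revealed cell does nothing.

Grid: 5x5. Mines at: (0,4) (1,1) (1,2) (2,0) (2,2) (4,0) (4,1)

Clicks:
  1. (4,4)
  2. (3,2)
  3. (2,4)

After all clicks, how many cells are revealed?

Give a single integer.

Answer: 10

Derivation:
Click 1 (4,4) count=0: revealed 10 new [(1,3) (1,4) (2,3) (2,4) (3,2) (3,3) (3,4) (4,2) (4,3) (4,4)] -> total=10
Click 2 (3,2) count=2: revealed 0 new [(none)] -> total=10
Click 3 (2,4) count=0: revealed 0 new [(none)] -> total=10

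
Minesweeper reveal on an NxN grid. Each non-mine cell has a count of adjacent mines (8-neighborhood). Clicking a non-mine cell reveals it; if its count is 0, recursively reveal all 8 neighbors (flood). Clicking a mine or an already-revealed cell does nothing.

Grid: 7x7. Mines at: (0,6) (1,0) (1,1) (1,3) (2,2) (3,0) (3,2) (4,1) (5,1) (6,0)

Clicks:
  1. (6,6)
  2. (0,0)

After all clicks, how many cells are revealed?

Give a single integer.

Answer: 27

Derivation:
Click 1 (6,6) count=0: revealed 26 new [(1,4) (1,5) (1,6) (2,3) (2,4) (2,5) (2,6) (3,3) (3,4) (3,5) (3,6) (4,2) (4,3) (4,4) (4,5) (4,6) (5,2) (5,3) (5,4) (5,5) (5,6) (6,2) (6,3) (6,4) (6,5) (6,6)] -> total=26
Click 2 (0,0) count=2: revealed 1 new [(0,0)] -> total=27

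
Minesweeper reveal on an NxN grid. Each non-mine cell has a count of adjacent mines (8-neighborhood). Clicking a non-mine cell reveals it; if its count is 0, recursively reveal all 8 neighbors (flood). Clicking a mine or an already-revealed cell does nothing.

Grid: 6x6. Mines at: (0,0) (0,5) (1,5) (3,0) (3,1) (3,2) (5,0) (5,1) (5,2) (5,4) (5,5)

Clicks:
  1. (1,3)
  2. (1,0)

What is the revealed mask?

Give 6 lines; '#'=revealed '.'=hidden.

Click 1 (1,3) count=0: revealed 12 new [(0,1) (0,2) (0,3) (0,4) (1,1) (1,2) (1,3) (1,4) (2,1) (2,2) (2,3) (2,4)] -> total=12
Click 2 (1,0) count=1: revealed 1 new [(1,0)] -> total=13

Answer: .####.
#####.
.####.
......
......
......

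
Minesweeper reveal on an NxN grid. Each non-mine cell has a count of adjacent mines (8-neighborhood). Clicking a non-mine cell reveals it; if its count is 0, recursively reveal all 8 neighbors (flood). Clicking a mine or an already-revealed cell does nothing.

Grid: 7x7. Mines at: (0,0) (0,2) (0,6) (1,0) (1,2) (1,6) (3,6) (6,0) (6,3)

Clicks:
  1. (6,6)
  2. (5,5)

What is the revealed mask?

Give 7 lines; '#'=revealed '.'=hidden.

Click 1 (6,6) count=0: revealed 35 new [(0,3) (0,4) (0,5) (1,3) (1,4) (1,5) (2,0) (2,1) (2,2) (2,3) (2,4) (2,5) (3,0) (3,1) (3,2) (3,3) (3,4) (3,5) (4,0) (4,1) (4,2) (4,3) (4,4) (4,5) (4,6) (5,0) (5,1) (5,2) (5,3) (5,4) (5,5) (5,6) (6,4) (6,5) (6,6)] -> total=35
Click 2 (5,5) count=0: revealed 0 new [(none)] -> total=35

Answer: ...###.
...###.
######.
######.
#######
#######
....###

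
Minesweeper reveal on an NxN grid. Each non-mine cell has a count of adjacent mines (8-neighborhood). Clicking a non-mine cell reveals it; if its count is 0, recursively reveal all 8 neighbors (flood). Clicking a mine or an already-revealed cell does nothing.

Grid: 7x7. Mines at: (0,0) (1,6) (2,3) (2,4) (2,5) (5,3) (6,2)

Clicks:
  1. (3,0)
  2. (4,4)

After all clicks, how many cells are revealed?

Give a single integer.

Answer: 18

Derivation:
Click 1 (3,0) count=0: revealed 17 new [(1,0) (1,1) (1,2) (2,0) (2,1) (2,2) (3,0) (3,1) (3,2) (4,0) (4,1) (4,2) (5,0) (5,1) (5,2) (6,0) (6,1)] -> total=17
Click 2 (4,4) count=1: revealed 1 new [(4,4)] -> total=18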